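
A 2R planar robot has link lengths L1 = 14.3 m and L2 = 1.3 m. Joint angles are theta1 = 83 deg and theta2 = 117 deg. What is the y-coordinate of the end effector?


Convert angles to radians: theta1 = 1.4486, theta2 = 2.042
y = L1*sin(theta1) + L2*sin(theta1+theta2)
y = 14.1934 + -0.4446
y = 13.7488


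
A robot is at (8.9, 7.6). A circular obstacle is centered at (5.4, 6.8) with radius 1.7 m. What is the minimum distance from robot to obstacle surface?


center_dist = sqrt((8.9-5.4)^2 + (7.6-6.8)^2)
= sqrt(12.25 + 0.64)
= 3.5903
min_dist = center_dist - radius = 3.5903 - 1.7 = 1.8903 m


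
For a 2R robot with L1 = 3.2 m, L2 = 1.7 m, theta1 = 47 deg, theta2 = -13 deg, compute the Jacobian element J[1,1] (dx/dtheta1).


J[1,1] = -L1*sin(t1) - L2*sin(t1+t2)
= -3.2*sin(47) - 1.7*sin(34)
= -3.291


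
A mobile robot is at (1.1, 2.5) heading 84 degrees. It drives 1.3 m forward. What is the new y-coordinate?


y_new = y0 + d*sin(theta)
= 2.5 + 1.3*sin(84)
= 2.5 + 1.2929
= 3.7929


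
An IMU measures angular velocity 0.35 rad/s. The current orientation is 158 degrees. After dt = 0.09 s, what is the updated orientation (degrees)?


delta_theta = w * dt = 0.35 * 0.09 = 0.0315 rad
= 1.8048 deg
theta_new = 158 + 1.8048 = 159.8048 deg


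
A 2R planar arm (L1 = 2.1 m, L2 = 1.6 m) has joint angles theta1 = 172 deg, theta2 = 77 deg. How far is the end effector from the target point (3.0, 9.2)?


End effector via forward kinematics:
x = L1*cos(t1) + L2*cos(t1+t2) = -2.653
y = L1*sin(t1) + L2*sin(t1+t2) = -1.2015
Distance to target:
d = sqrt((3.0 - -2.653)^2 + (9.2 - -1.2015)^2)
= sqrt(31.9559 + 108.1905)
= 11.8383 m


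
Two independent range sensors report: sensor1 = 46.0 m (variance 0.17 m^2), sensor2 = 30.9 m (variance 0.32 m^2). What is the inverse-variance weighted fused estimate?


w1 = (1/var1) / (1/var1 + 1/var2)
   = 5.8824 / (5.8824 + 3.125) = 0.6531
w2 = 1 - w1 = 0.3469
fused = w1*s1 + w2*s2 = 30.0408 + 10.7204
= 40.7612 m


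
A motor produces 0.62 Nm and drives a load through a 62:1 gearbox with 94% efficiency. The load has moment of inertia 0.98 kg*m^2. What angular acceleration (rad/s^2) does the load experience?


tau_out = tau_motor * N * eta
= 0.62 * 62 * 0.94 = 36.1336 Nm
alpha = tau_out / I = 36.1336 / 0.98
= 36.871 rad/s^2


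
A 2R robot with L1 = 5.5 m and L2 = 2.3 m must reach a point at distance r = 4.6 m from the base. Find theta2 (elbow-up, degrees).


cos(theta2) = (r^2 - L1^2 - L2^2) / (2*L1*L2)
cos(theta2) = (21.16 - 30.25 - 5.29) / 25.3
cos(theta2) = -0.568379
theta2 = 124.6373 degrees


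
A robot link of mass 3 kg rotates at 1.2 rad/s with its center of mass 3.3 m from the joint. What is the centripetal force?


F = m * omega^2 * r
= 3 * 1.2^2 * 3.3
= 3 * 1.44 * 3.3
= 14.256 N


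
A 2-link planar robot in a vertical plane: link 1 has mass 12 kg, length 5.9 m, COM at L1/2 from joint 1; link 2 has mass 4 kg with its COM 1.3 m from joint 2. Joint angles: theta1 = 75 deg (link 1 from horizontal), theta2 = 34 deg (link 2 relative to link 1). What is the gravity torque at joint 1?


Horizontal distance from joint 1 to link-1 COM:
  x_c1 = (L1/2)*cos(t1) = 2.95 * 0.2588 = 0.7635 m
Horizontal distance from joint 1 to link-2 COM:
  x_c2 = L1*cos(t1) + Lc2*cos(t1+t2)
       = 5.9*0.2588 + 1.3*-0.3256 = 1.1038 m
tau1 = m1*g*x_c1 + m2*g*x_c2
     = 12*9.81*0.7635 + 4*9.81*1.1038
     = 89.8811 + 43.3129
     = 133.194 Nm


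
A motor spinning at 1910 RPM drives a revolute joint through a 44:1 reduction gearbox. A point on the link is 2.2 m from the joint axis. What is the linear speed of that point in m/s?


omega_motor = 1910 * 2*pi/60 = 200.0147 rad/s
omega_joint = omega_motor / 44 = 4.5458 rad/s
v = omega_joint * r = 4.5458 * 2.2
= 10.0007 m/s


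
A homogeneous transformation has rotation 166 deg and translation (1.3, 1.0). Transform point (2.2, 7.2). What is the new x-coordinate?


x' = cos(theta)*px - sin(theta)*py + tx
= -0.9703*2.2 - 0.2419*7.2 + 1.3
= -2.5765


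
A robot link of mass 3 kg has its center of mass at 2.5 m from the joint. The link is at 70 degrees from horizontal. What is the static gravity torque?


tau = m*g*L*cos(angle)
= 3 * 9.81 * 2.5 * cos(70 deg)
= 3 * 9.81 * 2.5 * 0.342
= 25.1641 Nm


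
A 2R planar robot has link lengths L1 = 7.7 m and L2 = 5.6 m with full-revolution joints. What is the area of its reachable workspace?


r_max = L1 + L2 = 13.3 m
r_min = |L1 - L2| = 2.1 m
Area = pi*(r_max^2 - r_min^2)
= pi*(176.89 - 4.41)
= pi * 172.48
= 541.8619 m^2


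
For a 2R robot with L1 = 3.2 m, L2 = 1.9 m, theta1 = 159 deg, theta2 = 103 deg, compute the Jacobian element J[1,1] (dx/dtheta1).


J[1,1] = -L1*sin(t1) - L2*sin(t1+t2)
= -3.2*sin(159) - 1.9*sin(262)
= 0.7347


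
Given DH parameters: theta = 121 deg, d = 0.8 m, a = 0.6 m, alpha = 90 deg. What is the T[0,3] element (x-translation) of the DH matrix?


T[0,3] = a * cos(theta)
= 0.6 * cos(121 deg)
= 0.6 * -0.515
= -0.309


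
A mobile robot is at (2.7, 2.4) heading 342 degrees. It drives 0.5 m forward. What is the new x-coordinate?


x_new = x0 + d*cos(theta)
= 2.7 + 0.5*cos(342)
= 2.7 + 0.4755
= 3.1755


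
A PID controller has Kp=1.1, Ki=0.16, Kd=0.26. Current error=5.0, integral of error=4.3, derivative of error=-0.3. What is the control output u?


u = Kp*e + Ki*int(e) + Kd*de/dt
= 1.1*5.0 + 0.16*4.3 + 0.26*(-0.3)
= 5.5 + 0.688 + -0.078
= 6.11


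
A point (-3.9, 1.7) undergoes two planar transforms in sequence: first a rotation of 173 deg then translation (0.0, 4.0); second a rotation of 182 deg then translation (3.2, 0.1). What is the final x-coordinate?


After transform 1:
x1 = cos(173)*-3.9 - sin(173)*1.7 + 0.0 = 3.6638
y1 = sin(173)*-3.9 + cos(173)*1.7 + 4.0 = 1.8374
After transform 2:
x2 = cos(182)*3.6638 - sin(182)*1.8374 + 3.2
= -0.3974


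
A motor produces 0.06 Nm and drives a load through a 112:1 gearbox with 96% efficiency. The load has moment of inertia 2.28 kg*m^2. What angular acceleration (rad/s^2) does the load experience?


tau_out = tau_motor * N * eta
= 0.06 * 112 * 0.96 = 6.4512 Nm
alpha = tau_out / I = 6.4512 / 2.28
= 2.8295 rad/s^2


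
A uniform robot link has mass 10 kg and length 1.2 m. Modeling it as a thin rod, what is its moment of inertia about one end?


I = (1/3) * m * L^2
= (1/3) * 10 * 1.2^2
= 0.333333 * 10 * 1.44
= 4.8 kg*m^2


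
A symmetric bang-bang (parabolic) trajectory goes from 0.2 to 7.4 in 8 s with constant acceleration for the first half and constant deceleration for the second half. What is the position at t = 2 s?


Symmetric rest-to-rest: each phase covers (pf-p0)/2 in time T/2. 0.5*a*(T/2)^2 = (pf-p0)/2 => a = 4*(pf-p0)/T^2
a = 4*(7.4-0.2)/8^2 = 0.45
t = 2 is in the acceleration phase (t <= T/2).
p = p0 + 0.5*a*t^2 = 0.2 + 0.5*0.45*2^2
= 1.1


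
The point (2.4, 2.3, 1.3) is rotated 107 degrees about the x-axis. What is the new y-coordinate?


Rotation about x-axis: y' = y*cos(theta) - z*sin(theta)
= 2.3 * -0.2924 - 1.3 * 0.9563
= -1.9157


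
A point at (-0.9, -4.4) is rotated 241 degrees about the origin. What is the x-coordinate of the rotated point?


x' = x*cos(theta) - y*sin(theta)
cos(241 deg) = -0.4848, sin(241 deg) = -0.8746
x' = -0.9 * -0.4848 - -4.4 * -0.8746
= 0.4363 - 3.8483
= -3.412


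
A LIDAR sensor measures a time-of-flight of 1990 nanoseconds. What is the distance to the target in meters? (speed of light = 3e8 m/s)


tof = 1990 ns = 1.99e-06 s
dist = c * tof / 2
= 3e8 * 1.99e-06 / 2
= 298.5 m


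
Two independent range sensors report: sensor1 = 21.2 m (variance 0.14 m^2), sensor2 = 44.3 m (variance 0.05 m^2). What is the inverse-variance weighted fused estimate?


w1 = (1/var1) / (1/var1 + 1/var2)
   = 7.1429 / (7.1429 + 20.0) = 0.2632
w2 = 1 - w1 = 0.7368
fused = w1*s1 + w2*s2 = 5.5789 + 32.6421
= 38.2211 m


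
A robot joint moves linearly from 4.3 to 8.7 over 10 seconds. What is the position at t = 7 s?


s = t/T = 7/10 = 0.7
p(t) = p0 + (pf-p0)*s
= 4.3 + (8.7 - 4.3) * 0.7
= 7.38


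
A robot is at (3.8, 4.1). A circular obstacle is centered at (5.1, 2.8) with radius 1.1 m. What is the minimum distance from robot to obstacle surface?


center_dist = sqrt((3.8-5.1)^2 + (4.1-2.8)^2)
= sqrt(1.69 + 1.69)
= 1.8385
min_dist = center_dist - radius = 1.8385 - 1.1 = 0.7385 m


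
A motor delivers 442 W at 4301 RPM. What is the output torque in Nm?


omega = 4301 * 2*pi/60 = 450.3997 rad/s
tau = P / omega = 442 / 450.3997
= 0.9814 Nm


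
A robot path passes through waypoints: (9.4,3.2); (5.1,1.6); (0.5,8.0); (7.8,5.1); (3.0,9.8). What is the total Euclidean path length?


Segment lengths:
  seg1 = sqrt((-4.3)^2 + (-1.6)^2) = 4.588
  seg2 = sqrt((-4.6)^2 + (6.4)^2) = 7.8816
  seg3 = sqrt((7.3)^2 + (-2.9)^2) = 7.8549
  seg4 = sqrt((-4.8)^2 + (4.7)^2) = 6.7179
Total = 27.0425


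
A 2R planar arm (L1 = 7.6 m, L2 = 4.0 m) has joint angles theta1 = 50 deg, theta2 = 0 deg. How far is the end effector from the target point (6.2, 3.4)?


End effector via forward kinematics:
x = L1*cos(t1) + L2*cos(t1+t2) = 7.4563
y = L1*sin(t1) + L2*sin(t1+t2) = 8.8861
Distance to target:
d = sqrt((6.2 - 7.4563)^2 + (3.4 - 8.8861)^2)
= sqrt(1.5784 + 30.0975)
= 5.6281 m


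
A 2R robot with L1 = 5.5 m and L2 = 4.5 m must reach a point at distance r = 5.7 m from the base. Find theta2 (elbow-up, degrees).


cos(theta2) = (r^2 - L1^2 - L2^2) / (2*L1*L2)
cos(theta2) = (32.49 - 30.25 - 20.25) / 49.5
cos(theta2) = -0.363838
theta2 = 111.3361 degrees


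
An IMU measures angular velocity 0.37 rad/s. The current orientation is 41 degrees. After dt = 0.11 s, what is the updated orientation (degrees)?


delta_theta = w * dt = 0.37 * 0.11 = 0.0407 rad
= 2.3319 deg
theta_new = 41 + 2.3319 = 43.3319 deg


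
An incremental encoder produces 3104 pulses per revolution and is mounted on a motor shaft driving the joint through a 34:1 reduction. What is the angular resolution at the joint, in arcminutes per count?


counts per rev = 3104
effective counts at joint = 3104 * 34 = 105536
resolution = 360*60 / 105536
= 0.2047 arcmin/count


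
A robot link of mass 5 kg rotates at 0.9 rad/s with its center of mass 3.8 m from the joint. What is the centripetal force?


F = m * omega^2 * r
= 5 * 0.9^2 * 3.8
= 5 * 0.81 * 3.8
= 15.39 N


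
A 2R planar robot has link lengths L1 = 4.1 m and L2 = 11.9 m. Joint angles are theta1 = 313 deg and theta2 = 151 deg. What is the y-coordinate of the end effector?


Convert angles to radians: theta1 = 5.4629, theta2 = 2.6354
y = L1*sin(theta1) + L2*sin(theta1+theta2)
y = -2.9986 + 11.5465
y = 8.548


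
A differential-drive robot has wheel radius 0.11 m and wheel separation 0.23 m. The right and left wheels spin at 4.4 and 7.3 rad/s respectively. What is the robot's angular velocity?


vR = r*wR = 0.11*4.4 = 0.484 m/s
vL = r*wL = 0.11*7.3 = 0.803 m/s
v = (vR+vL)/2 = 0.6435 m/s
omega = (vR-vL)/L = -1.387 rad/s
angular velocity = -1.387 rad/s


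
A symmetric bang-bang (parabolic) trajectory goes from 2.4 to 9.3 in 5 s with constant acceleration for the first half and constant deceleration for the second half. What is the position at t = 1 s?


Symmetric rest-to-rest: each phase covers (pf-p0)/2 in time T/2. 0.5*a*(T/2)^2 = (pf-p0)/2 => a = 4*(pf-p0)/T^2
a = 4*(9.3-2.4)/5^2 = 1.104
t = 1 is in the acceleration phase (t <= T/2).
p = p0 + 0.5*a*t^2 = 2.4 + 0.5*1.104*1^2
= 2.952


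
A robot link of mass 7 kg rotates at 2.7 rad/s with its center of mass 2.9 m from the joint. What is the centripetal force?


F = m * omega^2 * r
= 7 * 2.7^2 * 2.9
= 7 * 7.29 * 2.9
= 147.987 N


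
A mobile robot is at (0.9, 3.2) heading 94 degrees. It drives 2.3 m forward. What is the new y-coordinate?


y_new = y0 + d*sin(theta)
= 3.2 + 2.3*sin(94)
= 3.2 + 2.2944
= 5.4944


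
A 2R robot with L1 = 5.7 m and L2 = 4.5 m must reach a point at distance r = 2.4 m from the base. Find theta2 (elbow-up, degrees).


cos(theta2) = (r^2 - L1^2 - L2^2) / (2*L1*L2)
cos(theta2) = (5.76 - 32.49 - 20.25) / 51.3
cos(theta2) = -0.915789
theta2 = 156.3181 degrees


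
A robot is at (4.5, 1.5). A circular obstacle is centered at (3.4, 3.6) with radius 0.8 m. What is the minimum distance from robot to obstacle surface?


center_dist = sqrt((4.5-3.4)^2 + (1.5-3.6)^2)
= sqrt(1.21 + 4.41)
= 2.3707
min_dist = center_dist - radius = 2.3707 - 0.8 = 1.5707 m


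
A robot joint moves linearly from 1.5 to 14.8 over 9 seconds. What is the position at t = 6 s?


s = t/T = 6/9 = 0.6667
p(t) = p0 + (pf-p0)*s
= 1.5 + (14.8 - 1.5) * 0.6667
= 10.3667


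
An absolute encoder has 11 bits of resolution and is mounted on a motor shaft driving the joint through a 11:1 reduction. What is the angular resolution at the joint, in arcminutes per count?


counts = 2^11 = 2048
effective counts at joint = 2048 * 11 = 22528
resolution = 360*60 / 22528
= 0.9588 arcmin/count


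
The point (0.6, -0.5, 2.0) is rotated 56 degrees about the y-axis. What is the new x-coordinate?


Rotation about y-axis: x' = x*cos(theta) + z*sin(theta)
= 0.6 * 0.5592 + 2.0 * 0.829
= 1.9936


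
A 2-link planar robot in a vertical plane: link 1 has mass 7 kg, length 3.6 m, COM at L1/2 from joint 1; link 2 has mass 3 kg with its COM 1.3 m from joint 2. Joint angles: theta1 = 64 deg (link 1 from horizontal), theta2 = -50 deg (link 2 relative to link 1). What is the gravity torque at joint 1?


Horizontal distance from joint 1 to link-1 COM:
  x_c1 = (L1/2)*cos(t1) = 1.8 * 0.4384 = 0.7891 m
Horizontal distance from joint 1 to link-2 COM:
  x_c2 = L1*cos(t1) + Lc2*cos(t1+t2)
       = 3.6*0.4384 + 1.3*0.9703 = 2.8395 m
tau1 = m1*g*x_c1 + m2*g*x_c2
     = 7*9.81*0.7891 + 3*9.81*2.8395
     = 54.1853 + 83.5671
     = 137.7524 Nm


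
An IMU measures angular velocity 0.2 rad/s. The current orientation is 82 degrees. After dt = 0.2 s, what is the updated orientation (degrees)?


delta_theta = w * dt = 0.2 * 0.2 = 0.04 rad
= 2.2918 deg
theta_new = 82 + 2.2918 = 84.2918 deg


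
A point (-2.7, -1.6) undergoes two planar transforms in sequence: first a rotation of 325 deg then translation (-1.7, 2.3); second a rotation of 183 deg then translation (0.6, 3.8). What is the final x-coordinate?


After transform 1:
x1 = cos(325)*-2.7 - sin(325)*-1.6 + -1.7 = -4.8294
y1 = sin(325)*-2.7 + cos(325)*-1.6 + 2.3 = 2.538
After transform 2:
x2 = cos(183)*-4.8294 - sin(183)*2.538 + 0.6
= 5.5556


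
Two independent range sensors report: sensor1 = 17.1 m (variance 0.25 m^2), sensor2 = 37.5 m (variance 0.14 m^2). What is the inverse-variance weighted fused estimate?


w1 = (1/var1) / (1/var1 + 1/var2)
   = 4.0 / (4.0 + 7.1429) = 0.359
w2 = 1 - w1 = 0.641
fused = w1*s1 + w2*s2 = 6.1385 + 24.0385
= 30.1769 m


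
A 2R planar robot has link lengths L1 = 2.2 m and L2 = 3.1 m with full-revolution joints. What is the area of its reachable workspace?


r_max = L1 + L2 = 5.3 m
r_min = |L1 - L2| = 0.9 m
Area = pi*(r_max^2 - r_min^2)
= pi*(28.09 - 0.81)
= pi * 27.28
= 85.7026 m^2


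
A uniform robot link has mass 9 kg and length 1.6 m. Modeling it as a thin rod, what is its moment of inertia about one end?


I = (1/3) * m * L^2
= (1/3) * 9 * 1.6^2
= 0.333333 * 9 * 2.56
= 7.68 kg*m^2


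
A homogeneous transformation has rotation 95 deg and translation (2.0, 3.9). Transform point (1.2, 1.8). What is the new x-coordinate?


x' = cos(theta)*px - sin(theta)*py + tx
= -0.0872*1.2 - 0.9962*1.8 + 2.0
= 0.1023


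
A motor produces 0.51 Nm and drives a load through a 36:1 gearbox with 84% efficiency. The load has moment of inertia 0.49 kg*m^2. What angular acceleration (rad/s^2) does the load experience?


tau_out = tau_motor * N * eta
= 0.51 * 36 * 0.84 = 15.4224 Nm
alpha = tau_out / I = 15.4224 / 0.49
= 31.4743 rad/s^2


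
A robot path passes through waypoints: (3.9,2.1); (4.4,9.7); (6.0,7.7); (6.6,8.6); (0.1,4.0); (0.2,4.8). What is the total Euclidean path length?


Segment lengths:
  seg1 = sqrt((0.5)^2 + (7.6)^2) = 7.6164
  seg2 = sqrt((1.6)^2 + (-2.0)^2) = 2.5612
  seg3 = sqrt((0.6)^2 + (0.9)^2) = 1.0817
  seg4 = sqrt((-6.5)^2 + (-4.6)^2) = 7.963
  seg5 = sqrt((0.1)^2 + (0.8)^2) = 0.8062
Total = 20.0286


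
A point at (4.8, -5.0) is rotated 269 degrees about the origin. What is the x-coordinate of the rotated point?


x' = x*cos(theta) - y*sin(theta)
cos(269 deg) = -0.0175, sin(269 deg) = -0.9998
x' = 4.8 * -0.0175 - -5.0 * -0.9998
= -0.0838 - 4.9992
= -5.083


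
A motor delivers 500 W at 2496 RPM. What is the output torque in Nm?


omega = 2496 * 2*pi/60 = 261.3805 rad/s
tau = P / omega = 500 / 261.3805
= 1.9129 Nm


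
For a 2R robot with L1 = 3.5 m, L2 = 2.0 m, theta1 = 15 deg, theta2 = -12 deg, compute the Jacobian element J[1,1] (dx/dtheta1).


J[1,1] = -L1*sin(t1) - L2*sin(t1+t2)
= -3.5*sin(15) - 2.0*sin(3)
= -1.0105


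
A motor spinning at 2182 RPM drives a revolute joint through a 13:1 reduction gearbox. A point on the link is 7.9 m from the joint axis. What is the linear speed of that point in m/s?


omega_motor = 2182 * 2*pi/60 = 228.4985 rad/s
omega_joint = omega_motor / 13 = 17.5768 rad/s
v = omega_joint * r = 17.5768 * 7.9
= 138.8568 m/s


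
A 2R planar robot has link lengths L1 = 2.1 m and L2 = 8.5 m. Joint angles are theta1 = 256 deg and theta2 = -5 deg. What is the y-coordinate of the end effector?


Convert angles to radians: theta1 = 4.468, theta2 = -0.0873
y = L1*sin(theta1) + L2*sin(theta1+theta2)
y = -2.0376 + -8.0369
y = -10.0745


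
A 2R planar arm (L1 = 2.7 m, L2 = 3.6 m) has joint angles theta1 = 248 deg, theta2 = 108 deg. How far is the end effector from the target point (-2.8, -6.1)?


End effector via forward kinematics:
x = L1*cos(t1) + L2*cos(t1+t2) = 2.5798
y = L1*sin(t1) + L2*sin(t1+t2) = -2.7545
Distance to target:
d = sqrt((-2.8 - 2.5798)^2 + (-6.1 - -2.7545)^2)
= sqrt(28.9422 + 11.1922)
= 6.3352 m


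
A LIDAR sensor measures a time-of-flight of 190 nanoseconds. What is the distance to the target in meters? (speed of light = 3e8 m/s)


tof = 190 ns = 1.9e-07 s
dist = c * tof / 2
= 3e8 * 1.9e-07 / 2
= 28.5 m


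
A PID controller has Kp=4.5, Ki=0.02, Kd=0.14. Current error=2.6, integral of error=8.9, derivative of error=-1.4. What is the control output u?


u = Kp*e + Ki*int(e) + Kd*de/dt
= 4.5*2.6 + 0.02*8.9 + 0.14*(-1.4)
= 11.7 + 0.178 + -0.196
= 11.682


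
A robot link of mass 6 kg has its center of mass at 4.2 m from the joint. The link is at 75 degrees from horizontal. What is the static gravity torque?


tau = m*g*L*cos(angle)
= 6 * 9.81 * 4.2 * cos(75 deg)
= 6 * 9.81 * 4.2 * 0.2588
= 63.9832 Nm


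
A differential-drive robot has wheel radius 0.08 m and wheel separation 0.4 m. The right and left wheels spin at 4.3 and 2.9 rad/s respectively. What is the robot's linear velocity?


vR = r*wR = 0.08*4.3 = 0.344 m/s
vL = r*wL = 0.08*2.9 = 0.232 m/s
v = (vR+vL)/2 = 0.288 m/s
omega = (vR-vL)/L = 0.28 rad/s
linear velocity = 0.288 m/s


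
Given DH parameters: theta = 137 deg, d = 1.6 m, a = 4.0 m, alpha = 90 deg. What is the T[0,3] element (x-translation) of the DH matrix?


T[0,3] = a * cos(theta)
= 4.0 * cos(137 deg)
= 4.0 * -0.7314
= -2.9254


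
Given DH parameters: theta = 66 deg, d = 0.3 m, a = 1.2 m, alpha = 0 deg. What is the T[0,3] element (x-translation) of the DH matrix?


T[0,3] = a * cos(theta)
= 1.2 * cos(66 deg)
= 1.2 * 0.4067
= 0.4881


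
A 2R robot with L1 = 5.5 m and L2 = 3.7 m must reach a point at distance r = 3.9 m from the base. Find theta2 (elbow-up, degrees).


cos(theta2) = (r^2 - L1^2 - L2^2) / (2*L1*L2)
cos(theta2) = (15.21 - 30.25 - 13.69) / 40.7
cos(theta2) = -0.705897
theta2 = 134.902 degrees


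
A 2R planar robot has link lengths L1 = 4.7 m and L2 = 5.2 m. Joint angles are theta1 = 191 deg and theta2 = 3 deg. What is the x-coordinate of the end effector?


Convert angles to radians: theta1 = 3.3336, theta2 = 0.0524
x = L1*cos(theta1) + L2*cos(theta1+theta2)
x = -4.6136 + -5.0455
x = -9.6592


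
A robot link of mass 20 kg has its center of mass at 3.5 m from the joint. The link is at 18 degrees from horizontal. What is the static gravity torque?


tau = m*g*L*cos(angle)
= 20 * 9.81 * 3.5 * cos(18 deg)
= 20 * 9.81 * 3.5 * 0.9511
= 653.0905 Nm


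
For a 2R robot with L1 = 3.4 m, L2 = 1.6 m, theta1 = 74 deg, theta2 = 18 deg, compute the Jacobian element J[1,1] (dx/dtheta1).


J[1,1] = -L1*sin(t1) - L2*sin(t1+t2)
= -3.4*sin(74) - 1.6*sin(92)
= -4.8673


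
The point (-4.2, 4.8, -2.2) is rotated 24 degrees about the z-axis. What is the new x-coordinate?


Rotation about z-axis: x' = x*cos(theta) - y*sin(theta)
= -4.2 * 0.9135 - 4.8 * 0.4067
= -5.7892


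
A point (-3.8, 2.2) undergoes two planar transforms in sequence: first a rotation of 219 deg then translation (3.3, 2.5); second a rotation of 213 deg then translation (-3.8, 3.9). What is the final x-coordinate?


After transform 1:
x1 = cos(219)*-3.8 - sin(219)*2.2 + 3.3 = 7.6377
y1 = sin(219)*-3.8 + cos(219)*2.2 + 2.5 = 3.1817
After transform 2:
x2 = cos(213)*7.6377 - sin(213)*3.1817 + -3.8
= -8.4726


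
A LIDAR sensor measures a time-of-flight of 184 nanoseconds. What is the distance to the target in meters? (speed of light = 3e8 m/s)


tof = 184 ns = 1.84e-07 s
dist = c * tof / 2
= 3e8 * 1.84e-07 / 2
= 27.6 m


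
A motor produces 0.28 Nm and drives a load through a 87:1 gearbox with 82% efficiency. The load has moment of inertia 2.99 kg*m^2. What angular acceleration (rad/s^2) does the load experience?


tau_out = tau_motor * N * eta
= 0.28 * 87 * 0.82 = 19.9752 Nm
alpha = tau_out / I = 19.9752 / 2.99
= 6.6807 rad/s^2


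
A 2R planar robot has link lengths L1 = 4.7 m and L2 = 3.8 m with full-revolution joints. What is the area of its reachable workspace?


r_max = L1 + L2 = 8.5 m
r_min = |L1 - L2| = 0.9 m
Area = pi*(r_max^2 - r_min^2)
= pi*(72.25 - 0.81)
= pi * 71.44
= 224.4354 m^2


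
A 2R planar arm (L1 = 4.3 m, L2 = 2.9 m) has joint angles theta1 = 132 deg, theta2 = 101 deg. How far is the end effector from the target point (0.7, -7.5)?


End effector via forward kinematics:
x = L1*cos(t1) + L2*cos(t1+t2) = -4.6225
y = L1*sin(t1) + L2*sin(t1+t2) = 0.8795
Distance to target:
d = sqrt((0.7 - -4.6225)^2 + (-7.5 - 0.8795)^2)
= sqrt(28.3293 + 70.2157)
= 9.927 m


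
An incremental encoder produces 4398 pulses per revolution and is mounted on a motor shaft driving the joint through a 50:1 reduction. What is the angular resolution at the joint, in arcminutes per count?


counts per rev = 4398
effective counts at joint = 4398 * 50 = 219900
resolution = 360*60 / 219900
= 0.0982 arcmin/count


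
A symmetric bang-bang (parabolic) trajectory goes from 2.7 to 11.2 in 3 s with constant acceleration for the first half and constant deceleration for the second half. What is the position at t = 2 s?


Symmetric rest-to-rest: each phase covers (pf-p0)/2 in time T/2. 0.5*a*(T/2)^2 = (pf-p0)/2 => a = 4*(pf-p0)/T^2
a = 4*(11.2-2.7)/3^2 = 3.7778
t = 2 is in the deceleration phase (t > T/2).
p = pf - 0.5*a*(T-t)^2 = 11.2 - 0.5*3.7778*1^2
= 9.3111


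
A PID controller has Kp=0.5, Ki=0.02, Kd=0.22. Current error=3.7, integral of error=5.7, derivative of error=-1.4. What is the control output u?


u = Kp*e + Ki*int(e) + Kd*de/dt
= 0.5*3.7 + 0.02*5.7 + 0.22*(-1.4)
= 1.85 + 0.114 + -0.308
= 1.656


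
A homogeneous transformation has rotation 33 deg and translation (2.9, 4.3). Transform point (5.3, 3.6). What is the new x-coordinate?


x' = cos(theta)*px - sin(theta)*py + tx
= 0.8387*5.3 - 0.5446*3.6 + 2.9
= 5.3843


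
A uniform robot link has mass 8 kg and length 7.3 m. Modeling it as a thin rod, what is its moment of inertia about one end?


I = (1/3) * m * L^2
= (1/3) * 8 * 7.3^2
= 0.333333 * 8 * 53.29
= 142.1067 kg*m^2


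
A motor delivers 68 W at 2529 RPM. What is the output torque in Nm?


omega = 2529 * 2*pi/60 = 264.8363 rad/s
tau = P / omega = 68 / 264.8363
= 0.2568 Nm


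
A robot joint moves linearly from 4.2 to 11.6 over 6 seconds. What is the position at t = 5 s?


s = t/T = 5/6 = 0.8333
p(t) = p0 + (pf-p0)*s
= 4.2 + (11.6 - 4.2) * 0.8333
= 10.3667


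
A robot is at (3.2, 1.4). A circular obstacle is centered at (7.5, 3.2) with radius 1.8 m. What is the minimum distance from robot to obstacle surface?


center_dist = sqrt((3.2-7.5)^2 + (1.4-3.2)^2)
= sqrt(18.49 + 3.24)
= 4.6615
min_dist = center_dist - radius = 4.6615 - 1.8 = 2.8615 m


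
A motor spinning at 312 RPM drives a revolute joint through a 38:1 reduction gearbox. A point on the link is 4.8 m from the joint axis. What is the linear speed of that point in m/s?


omega_motor = 312 * 2*pi/60 = 32.6726 rad/s
omega_joint = omega_motor / 38 = 0.8598 rad/s
v = omega_joint * r = 0.8598 * 4.8
= 4.1271 m/s


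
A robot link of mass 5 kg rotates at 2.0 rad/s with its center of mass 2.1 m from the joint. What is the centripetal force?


F = m * omega^2 * r
= 5 * 2.0^2 * 2.1
= 5 * 4.0 * 2.1
= 42.0 N


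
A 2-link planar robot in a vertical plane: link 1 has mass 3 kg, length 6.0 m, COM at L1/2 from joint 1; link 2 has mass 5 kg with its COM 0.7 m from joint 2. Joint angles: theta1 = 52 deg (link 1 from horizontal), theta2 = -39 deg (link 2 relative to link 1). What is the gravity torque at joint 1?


Horizontal distance from joint 1 to link-1 COM:
  x_c1 = (L1/2)*cos(t1) = 3.0 * 0.6157 = 1.847 m
Horizontal distance from joint 1 to link-2 COM:
  x_c2 = L1*cos(t1) + Lc2*cos(t1+t2)
       = 6.0*0.6157 + 0.7*0.9744 = 4.376 m
tau1 = m1*g*x_c1 + m2*g*x_c2
     = 3*9.81*1.847 + 5*9.81*4.376
     = 54.3568 + 214.6442
     = 269.0009 Nm


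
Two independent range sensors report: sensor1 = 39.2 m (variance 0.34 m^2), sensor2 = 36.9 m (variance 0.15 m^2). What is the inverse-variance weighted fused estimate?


w1 = (1/var1) / (1/var1 + 1/var2)
   = 2.9412 / (2.9412 + 6.6667) = 0.3061
w2 = 1 - w1 = 0.6939
fused = w1*s1 + w2*s2 = 12.0 + 25.6041
= 37.6041 m


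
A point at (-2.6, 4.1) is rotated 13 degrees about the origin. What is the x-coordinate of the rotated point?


x' = x*cos(theta) - y*sin(theta)
cos(13 deg) = 0.9744, sin(13 deg) = 0.225
x' = -2.6 * 0.9744 - 4.1 * 0.225
= -2.5334 - 0.9223
= -3.4557


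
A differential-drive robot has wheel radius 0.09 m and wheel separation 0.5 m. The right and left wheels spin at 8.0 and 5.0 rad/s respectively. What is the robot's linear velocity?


vR = r*wR = 0.09*8.0 = 0.72 m/s
vL = r*wL = 0.09*5.0 = 0.45 m/s
v = (vR+vL)/2 = 0.585 m/s
omega = (vR-vL)/L = 0.54 rad/s
linear velocity = 0.585 m/s


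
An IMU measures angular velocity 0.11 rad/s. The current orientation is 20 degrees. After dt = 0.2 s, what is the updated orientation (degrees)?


delta_theta = w * dt = 0.11 * 0.2 = 0.022 rad
= 1.2605 deg
theta_new = 20 + 1.2605 = 21.2605 deg


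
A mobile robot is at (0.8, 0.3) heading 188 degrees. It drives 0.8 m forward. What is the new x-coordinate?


x_new = x0 + d*cos(theta)
= 0.8 + 0.8*cos(188)
= 0.8 + -0.7922
= 0.0078


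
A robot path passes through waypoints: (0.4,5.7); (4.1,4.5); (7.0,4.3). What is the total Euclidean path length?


Segment lengths:
  seg1 = sqrt((3.7)^2 + (-1.2)^2) = 3.8897
  seg2 = sqrt((2.9)^2 + (-0.2)^2) = 2.9069
Total = 6.7966


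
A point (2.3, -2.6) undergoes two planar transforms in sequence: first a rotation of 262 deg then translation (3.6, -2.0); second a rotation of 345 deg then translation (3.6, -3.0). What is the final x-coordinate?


After transform 1:
x1 = cos(262)*2.3 - sin(262)*-2.6 + 3.6 = 0.7052
y1 = sin(262)*2.3 + cos(262)*-2.6 + -2.0 = -3.9158
After transform 2:
x2 = cos(345)*0.7052 - sin(345)*-3.9158 + 3.6
= 3.2677


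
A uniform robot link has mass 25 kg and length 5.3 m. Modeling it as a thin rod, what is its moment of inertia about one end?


I = (1/3) * m * L^2
= (1/3) * 25 * 5.3^2
= 0.333333 * 25 * 28.09
= 234.0833 kg*m^2


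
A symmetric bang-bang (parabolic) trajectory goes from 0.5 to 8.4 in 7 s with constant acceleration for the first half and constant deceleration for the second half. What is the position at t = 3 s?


Symmetric rest-to-rest: each phase covers (pf-p0)/2 in time T/2. 0.5*a*(T/2)^2 = (pf-p0)/2 => a = 4*(pf-p0)/T^2
a = 4*(8.4-0.5)/7^2 = 0.6449
t = 3 is in the acceleration phase (t <= T/2).
p = p0 + 0.5*a*t^2 = 0.5 + 0.5*0.6449*3^2
= 3.402


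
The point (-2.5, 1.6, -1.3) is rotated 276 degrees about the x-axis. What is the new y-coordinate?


Rotation about x-axis: y' = y*cos(theta) - z*sin(theta)
= 1.6 * 0.1045 - -1.3 * -0.9945
= -1.1256


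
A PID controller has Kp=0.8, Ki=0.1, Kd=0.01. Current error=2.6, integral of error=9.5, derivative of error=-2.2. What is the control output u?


u = Kp*e + Ki*int(e) + Kd*de/dt
= 0.8*2.6 + 0.1*9.5 + 0.01*(-2.2)
= 2.08 + 0.95 + -0.022
= 3.008


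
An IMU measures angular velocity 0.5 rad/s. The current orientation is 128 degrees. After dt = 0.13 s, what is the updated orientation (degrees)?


delta_theta = w * dt = 0.5 * 0.13 = 0.065 rad
= 3.7242 deg
theta_new = 128 + 3.7242 = 131.7242 deg


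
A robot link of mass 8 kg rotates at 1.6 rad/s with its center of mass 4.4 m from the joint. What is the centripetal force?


F = m * omega^2 * r
= 8 * 1.6^2 * 4.4
= 8 * 2.56 * 4.4
= 90.112 N


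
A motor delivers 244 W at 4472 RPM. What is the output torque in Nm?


omega = 4472 * 2*pi/60 = 468.3067 rad/s
tau = P / omega = 244 / 468.3067
= 0.521 Nm


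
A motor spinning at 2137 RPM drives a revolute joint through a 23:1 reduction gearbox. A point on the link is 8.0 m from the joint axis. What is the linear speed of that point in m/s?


omega_motor = 2137 * 2*pi/60 = 223.7861 rad/s
omega_joint = omega_motor / 23 = 9.7298 rad/s
v = omega_joint * r = 9.7298 * 8.0
= 77.8386 m/s


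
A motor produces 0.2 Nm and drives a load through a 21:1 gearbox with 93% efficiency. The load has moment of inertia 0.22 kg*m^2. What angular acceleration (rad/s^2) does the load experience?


tau_out = tau_motor * N * eta
= 0.2 * 21 * 0.93 = 3.906 Nm
alpha = tau_out / I = 3.906 / 0.22
= 17.7545 rad/s^2


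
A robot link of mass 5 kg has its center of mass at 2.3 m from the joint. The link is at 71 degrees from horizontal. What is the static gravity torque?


tau = m*g*L*cos(angle)
= 5 * 9.81 * 2.3 * cos(71 deg)
= 5 * 9.81 * 2.3 * 0.3256
= 36.729 Nm


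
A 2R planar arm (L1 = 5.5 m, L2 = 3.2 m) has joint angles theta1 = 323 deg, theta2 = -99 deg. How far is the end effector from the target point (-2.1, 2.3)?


End effector via forward kinematics:
x = L1*cos(t1) + L2*cos(t1+t2) = 2.0906
y = L1*sin(t1) + L2*sin(t1+t2) = -5.5329
Distance to target:
d = sqrt((-2.1 - 2.0906)^2 + (2.3 - -5.5329)^2)
= sqrt(17.5612 + 61.3542)
= 8.8834 m


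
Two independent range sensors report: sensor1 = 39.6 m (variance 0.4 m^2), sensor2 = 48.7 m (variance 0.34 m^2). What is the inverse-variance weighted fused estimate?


w1 = (1/var1) / (1/var1 + 1/var2)
   = 2.5 / (2.5 + 2.9412) = 0.4595
w2 = 1 - w1 = 0.5405
fused = w1*s1 + w2*s2 = 18.1946 + 26.3243
= 44.5189 m


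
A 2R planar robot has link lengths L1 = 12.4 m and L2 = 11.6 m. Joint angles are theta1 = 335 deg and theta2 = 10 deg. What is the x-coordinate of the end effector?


Convert angles to radians: theta1 = 5.8469, theta2 = 0.1745
x = L1*cos(theta1) + L2*cos(theta1+theta2)
x = 11.2382 + 11.2047
x = 22.443


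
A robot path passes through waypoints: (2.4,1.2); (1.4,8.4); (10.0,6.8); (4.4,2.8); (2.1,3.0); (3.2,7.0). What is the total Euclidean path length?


Segment lengths:
  seg1 = sqrt((-1.0)^2 + (7.2)^2) = 7.2691
  seg2 = sqrt((8.6)^2 + (-1.6)^2) = 8.7476
  seg3 = sqrt((-5.6)^2 + (-4.0)^2) = 6.8819
  seg4 = sqrt((-2.3)^2 + (0.2)^2) = 2.3087
  seg5 = sqrt((1.1)^2 + (4.0)^2) = 4.1485
Total = 29.3557


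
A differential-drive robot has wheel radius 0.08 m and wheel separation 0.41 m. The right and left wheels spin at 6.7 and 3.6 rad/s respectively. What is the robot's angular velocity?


vR = r*wR = 0.08*6.7 = 0.536 m/s
vL = r*wL = 0.08*3.6 = 0.288 m/s
v = (vR+vL)/2 = 0.412 m/s
omega = (vR-vL)/L = 0.6049 rad/s
angular velocity = 0.6049 rad/s


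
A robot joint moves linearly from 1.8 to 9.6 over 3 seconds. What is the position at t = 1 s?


s = t/T = 1/3 = 0.3333
p(t) = p0 + (pf-p0)*s
= 1.8 + (9.6 - 1.8) * 0.3333
= 4.4


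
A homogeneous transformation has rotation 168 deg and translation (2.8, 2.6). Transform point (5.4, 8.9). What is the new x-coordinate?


x' = cos(theta)*px - sin(theta)*py + tx
= -0.9781*5.4 - 0.2079*8.9 + 2.8
= -4.3324


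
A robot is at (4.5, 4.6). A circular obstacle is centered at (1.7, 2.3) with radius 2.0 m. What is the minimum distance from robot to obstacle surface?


center_dist = sqrt((4.5-1.7)^2 + (4.6-2.3)^2)
= sqrt(7.84 + 5.29)
= 3.6235
min_dist = center_dist - radius = 3.6235 - 2.0 = 1.6235 m


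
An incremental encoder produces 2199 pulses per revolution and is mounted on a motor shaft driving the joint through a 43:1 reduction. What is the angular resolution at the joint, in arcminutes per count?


counts per rev = 2199
effective counts at joint = 2199 * 43 = 94557
resolution = 360*60 / 94557
= 0.2284 arcmin/count


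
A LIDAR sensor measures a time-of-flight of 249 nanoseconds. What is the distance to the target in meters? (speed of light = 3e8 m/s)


tof = 249 ns = 2.49e-07 s
dist = c * tof / 2
= 3e8 * 2.49e-07 / 2
= 37.35 m


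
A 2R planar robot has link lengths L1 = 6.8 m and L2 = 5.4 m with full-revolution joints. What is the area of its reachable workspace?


r_max = L1 + L2 = 12.2 m
r_min = |L1 - L2| = 1.4 m
Area = pi*(r_max^2 - r_min^2)
= pi*(148.84 - 1.96)
= pi * 146.88
= 461.4371 m^2


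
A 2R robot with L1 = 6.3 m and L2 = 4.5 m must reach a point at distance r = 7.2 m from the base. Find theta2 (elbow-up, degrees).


cos(theta2) = (r^2 - L1^2 - L2^2) / (2*L1*L2)
cos(theta2) = (51.84 - 39.69 - 20.25) / 56.7
cos(theta2) = -0.142857
theta2 = 98.2132 degrees


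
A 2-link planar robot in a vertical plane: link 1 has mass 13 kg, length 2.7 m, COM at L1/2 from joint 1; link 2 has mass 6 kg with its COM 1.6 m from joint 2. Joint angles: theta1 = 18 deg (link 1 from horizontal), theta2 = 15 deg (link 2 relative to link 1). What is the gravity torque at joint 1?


Horizontal distance from joint 1 to link-1 COM:
  x_c1 = (L1/2)*cos(t1) = 1.35 * 0.9511 = 1.2839 m
Horizontal distance from joint 1 to link-2 COM:
  x_c2 = L1*cos(t1) + Lc2*cos(t1+t2)
       = 2.7*0.9511 + 1.6*0.8387 = 3.9097 m
tau1 = m1*g*x_c1 + m2*g*x_c2
     = 13*9.81*1.2839 + 6*9.81*3.9097
     = 163.7391 + 230.1264
     = 393.8656 Nm


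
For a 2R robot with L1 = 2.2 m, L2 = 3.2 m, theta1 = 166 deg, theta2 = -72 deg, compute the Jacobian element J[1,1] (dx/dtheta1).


J[1,1] = -L1*sin(t1) - L2*sin(t1+t2)
= -2.2*sin(166) - 3.2*sin(94)
= -3.7244


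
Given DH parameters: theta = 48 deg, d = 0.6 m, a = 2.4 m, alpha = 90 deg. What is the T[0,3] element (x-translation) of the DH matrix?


T[0,3] = a * cos(theta)
= 2.4 * cos(48 deg)
= 2.4 * 0.6691
= 1.6059


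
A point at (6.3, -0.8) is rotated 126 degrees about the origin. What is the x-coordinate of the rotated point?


x' = x*cos(theta) - y*sin(theta)
cos(126 deg) = -0.5878, sin(126 deg) = 0.809
x' = 6.3 * -0.5878 - -0.8 * 0.809
= -3.703 - -0.6472
= -3.0558


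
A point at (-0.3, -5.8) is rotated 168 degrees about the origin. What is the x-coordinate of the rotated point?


x' = x*cos(theta) - y*sin(theta)
cos(168 deg) = -0.9781, sin(168 deg) = 0.2079
x' = -0.3 * -0.9781 - -5.8 * 0.2079
= 0.2934 - -1.2059
= 1.4993


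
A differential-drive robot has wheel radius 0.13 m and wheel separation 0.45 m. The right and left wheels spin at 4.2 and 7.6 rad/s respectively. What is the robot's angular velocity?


vR = r*wR = 0.13*4.2 = 0.546 m/s
vL = r*wL = 0.13*7.6 = 0.988 m/s
v = (vR+vL)/2 = 0.767 m/s
omega = (vR-vL)/L = -0.9822 rad/s
angular velocity = -0.9822 rad/s


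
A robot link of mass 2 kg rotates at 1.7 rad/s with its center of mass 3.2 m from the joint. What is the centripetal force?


F = m * omega^2 * r
= 2 * 1.7^2 * 3.2
= 2 * 2.89 * 3.2
= 18.496 N


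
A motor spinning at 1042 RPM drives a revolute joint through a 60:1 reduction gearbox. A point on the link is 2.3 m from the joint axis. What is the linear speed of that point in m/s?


omega_motor = 1042 * 2*pi/60 = 109.118 rad/s
omega_joint = omega_motor / 60 = 1.8186 rad/s
v = omega_joint * r = 1.8186 * 2.3
= 4.1829 m/s


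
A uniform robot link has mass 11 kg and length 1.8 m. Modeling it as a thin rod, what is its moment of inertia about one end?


I = (1/3) * m * L^2
= (1/3) * 11 * 1.8^2
= 0.333333 * 11 * 3.24
= 11.88 kg*m^2


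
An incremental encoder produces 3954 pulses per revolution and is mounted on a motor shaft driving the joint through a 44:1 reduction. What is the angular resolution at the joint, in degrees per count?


counts per rev = 3954
effective counts at joint = 3954 * 44 = 173976
resolution = 360 / 173976
= 0.0021 deg/count


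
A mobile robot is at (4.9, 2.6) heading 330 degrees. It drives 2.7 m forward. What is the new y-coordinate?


y_new = y0 + d*sin(theta)
= 2.6 + 2.7*sin(330)
= 2.6 + -1.35
= 1.25


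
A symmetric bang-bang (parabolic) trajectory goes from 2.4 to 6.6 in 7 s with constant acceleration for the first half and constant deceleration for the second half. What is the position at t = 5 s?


Symmetric rest-to-rest: each phase covers (pf-p0)/2 in time T/2. 0.5*a*(T/2)^2 = (pf-p0)/2 => a = 4*(pf-p0)/T^2
a = 4*(6.6-2.4)/7^2 = 0.3429
t = 5 is in the deceleration phase (t > T/2).
p = pf - 0.5*a*(T-t)^2 = 6.6 - 0.5*0.3429*2^2
= 5.9143


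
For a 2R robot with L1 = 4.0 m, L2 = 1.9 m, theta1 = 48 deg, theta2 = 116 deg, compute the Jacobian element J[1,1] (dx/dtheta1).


J[1,1] = -L1*sin(t1) - L2*sin(t1+t2)
= -4.0*sin(48) - 1.9*sin(164)
= -3.4963


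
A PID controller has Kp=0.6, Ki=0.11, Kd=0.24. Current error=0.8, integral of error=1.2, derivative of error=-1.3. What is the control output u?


u = Kp*e + Ki*int(e) + Kd*de/dt
= 0.6*0.8 + 0.11*1.2 + 0.24*(-1.3)
= 0.48 + 0.132 + -0.312
= 0.3


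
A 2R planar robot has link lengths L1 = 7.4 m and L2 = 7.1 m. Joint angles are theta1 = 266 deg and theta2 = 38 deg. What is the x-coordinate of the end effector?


Convert angles to radians: theta1 = 4.6426, theta2 = 0.6632
x = L1*cos(theta1) + L2*cos(theta1+theta2)
x = -0.5162 + 3.9703
x = 3.4541


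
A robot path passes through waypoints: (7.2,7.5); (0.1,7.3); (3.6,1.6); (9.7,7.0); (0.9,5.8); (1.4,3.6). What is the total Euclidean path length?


Segment lengths:
  seg1 = sqrt((-7.1)^2 + (-0.2)^2) = 7.1028
  seg2 = sqrt((3.5)^2 + (-5.7)^2) = 6.6888
  seg3 = sqrt((6.1)^2 + (5.4)^2) = 8.1468
  seg4 = sqrt((-8.8)^2 + (-1.2)^2) = 8.8814
  seg5 = sqrt((0.5)^2 + (-2.2)^2) = 2.2561
Total = 33.0759


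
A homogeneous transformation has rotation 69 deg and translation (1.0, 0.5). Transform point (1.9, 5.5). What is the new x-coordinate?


x' = cos(theta)*px - sin(theta)*py + tx
= 0.3584*1.9 - 0.9336*5.5 + 1.0
= -3.4538


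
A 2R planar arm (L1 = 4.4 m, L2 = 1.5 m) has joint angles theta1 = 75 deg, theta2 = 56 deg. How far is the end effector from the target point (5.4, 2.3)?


End effector via forward kinematics:
x = L1*cos(t1) + L2*cos(t1+t2) = 0.1547
y = L1*sin(t1) + L2*sin(t1+t2) = 5.3821
Distance to target:
d = sqrt((5.4 - 0.1547)^2 + (2.3 - 5.3821)^2)
= sqrt(27.513 + 9.4996)
= 6.0838 m


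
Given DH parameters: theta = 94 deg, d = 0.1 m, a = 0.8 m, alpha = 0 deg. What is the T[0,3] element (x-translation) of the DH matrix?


T[0,3] = a * cos(theta)
= 0.8 * cos(94 deg)
= 0.8 * -0.0698
= -0.0558


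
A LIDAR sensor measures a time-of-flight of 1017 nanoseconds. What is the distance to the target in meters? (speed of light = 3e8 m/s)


tof = 1017 ns = 1.017e-06 s
dist = c * tof / 2
= 3e8 * 1.017e-06 / 2
= 152.55 m
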